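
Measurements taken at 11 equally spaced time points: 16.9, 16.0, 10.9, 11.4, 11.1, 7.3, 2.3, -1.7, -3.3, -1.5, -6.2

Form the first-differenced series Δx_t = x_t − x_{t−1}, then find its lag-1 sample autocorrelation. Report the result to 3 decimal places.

-0.152

First differences Δx: -0.9, -5.1, 0.5, -0.3, -3.8, -5.0, -4.0, -1.6, 1.8, -4.7
Mean of differences = -2.3100
Numerator Σ(Δx_t−Δx̄)(Δx_{t+1}−Δx̄) = -8.6711
Denominator Σ(Δx_t−Δx̄)² = 57.1290
r_1(Δx) = -8.6711 / 57.1290 = -0.152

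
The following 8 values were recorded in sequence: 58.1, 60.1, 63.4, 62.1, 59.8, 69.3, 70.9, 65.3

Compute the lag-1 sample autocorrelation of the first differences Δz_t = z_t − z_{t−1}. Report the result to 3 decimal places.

-0.162

First differences Δz: 2.0, 3.3, -1.3, -2.3, 9.5, 1.6, -5.6
Mean of differences = 1.0286
Numerator Σ(Δz_t−Δz̄)(Δz_{t+1}−Δz̄) = -22.4765
Denominator Σ(Δz_t−Δz̄)² = 138.6343
r_1(Δz) = -22.4765 / 138.6343 = -0.162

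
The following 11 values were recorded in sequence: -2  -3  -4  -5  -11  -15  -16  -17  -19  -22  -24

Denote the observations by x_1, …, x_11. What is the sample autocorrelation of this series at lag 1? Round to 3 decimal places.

Mean x̄ = (-2 − 3 − 4 − 5 − 11 − 15 − 16 − 17 − 19 − 22 − 24)/11 = -12.5455
Numerator Σ_{t=1}^{10}(x_t−x̄)(x_{t+1}−x̄) = 476.5207
Denominator Σ(x_t−x̄)² = 634.7273
r_1 = 476.5207 / 634.7273 = 0.751

0.751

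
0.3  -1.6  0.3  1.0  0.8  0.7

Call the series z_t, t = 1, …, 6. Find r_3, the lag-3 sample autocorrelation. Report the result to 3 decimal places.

Mean z̄ = (0.3 − 1.6 + 0.3 + 1.0 + 0.8 + 0.7)/6 = 0.2500
Deviations from mean: 0.0500, -1.8500, 0.0500, 0.7500, 0.5500, 0.4500
Numerator Σ_{t=1}^{3}(z_t−z̄)(z_{t+3}−z̄) = -0.9575
Denominator Σ(z_t−z̄)² = 4.4950
r_3 = -0.9575 / 4.4950 = -0.213

-0.213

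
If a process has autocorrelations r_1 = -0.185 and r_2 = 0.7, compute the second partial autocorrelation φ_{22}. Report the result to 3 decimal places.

φ_{22} = (r_2 − r_1²) / (1 − r_1²)
r_1² = (-0.185)² = 0.034225
Numerator = 0.7 − 0.0342 = 0.6658; denominator = 1 − 0.0342 = 0.9658
φ_{22} = 0.6658 / 0.9658 = 0.689

0.689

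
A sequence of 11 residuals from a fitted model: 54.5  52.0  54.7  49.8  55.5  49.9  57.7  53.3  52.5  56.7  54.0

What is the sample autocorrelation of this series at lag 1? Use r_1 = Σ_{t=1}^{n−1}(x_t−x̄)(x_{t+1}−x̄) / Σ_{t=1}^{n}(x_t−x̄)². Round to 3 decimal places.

-0.622

Mean x̄ = (54.5 + 52.0 + 54.7 + 49.8 + 55.5 + 49.9 + 57.7 + 53.3 + 52.5 + 56.7 + 54.0)/11 = 53.6909
Numerator Σ_{t=1}^{10}(x_t−x̄)(x_{t+1}−x̄) = -39.8510
Denominator Σ(x_t−x̄)² = 64.1091
r_1 = -39.8510 / 64.1091 = -0.622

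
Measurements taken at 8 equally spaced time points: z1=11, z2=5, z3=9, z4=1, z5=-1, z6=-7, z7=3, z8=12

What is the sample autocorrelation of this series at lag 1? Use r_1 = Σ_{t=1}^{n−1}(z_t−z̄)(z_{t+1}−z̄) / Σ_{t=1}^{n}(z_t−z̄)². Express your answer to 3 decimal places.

0.243

Mean z̄ = (11 + 5 + 9 + 1 − 1 − 7 + 3 + 12)/8 = 4.1250
Deviations from mean: 6.8750, 0.8750, 4.8750, -3.1250, -5.1250, -11.1250, -1.1250, 7.8750
Σ(z_t−z̄)(z_{t+1}−z̄) = (6.0156) + (4.2656) + (-15.2344) + (16.0156) + (57.0156) + (12.5156) + (-8.8594) = 71.7344
Denominator Σ(z_t−z̄)² = 294.8750
r_1 = 71.7344 / 294.8750 = 0.243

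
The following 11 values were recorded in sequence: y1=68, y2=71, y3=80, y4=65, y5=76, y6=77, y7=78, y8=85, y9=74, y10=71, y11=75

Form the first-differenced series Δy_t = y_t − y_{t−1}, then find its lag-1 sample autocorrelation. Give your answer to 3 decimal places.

First differences Δy: 3, 9, -15, 11, 1, 1, 7, -11, -3, 4
Mean of differences = 0.7000
Numerator Σ(Δy_t−Δȳ)(Δy_{t+1}−Δȳ) = -310.4900
Denominator Σ(Δy_t−Δȳ)² = 628.1000
r_1(Δy) = -310.4900 / 628.1000 = -0.494

-0.494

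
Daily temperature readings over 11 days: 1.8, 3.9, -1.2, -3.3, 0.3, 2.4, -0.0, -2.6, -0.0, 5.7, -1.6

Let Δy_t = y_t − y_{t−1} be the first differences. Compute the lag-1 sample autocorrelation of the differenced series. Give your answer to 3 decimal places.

First differences Δy: 2.1, -5.1, -2.1, 3.6, 2.1, -2.4, -2.6, 2.6, 5.7, -7.3
Mean of differences = -0.3400
Numerator Σ(Δy_t−Δȳ)(Δy_{t+1}−Δȳ) = -31.8536
Denominator Σ(Δy_t−Δȳ)² = 156.1040
r_1(Δy) = -31.8536 / 156.1040 = -0.204

-0.204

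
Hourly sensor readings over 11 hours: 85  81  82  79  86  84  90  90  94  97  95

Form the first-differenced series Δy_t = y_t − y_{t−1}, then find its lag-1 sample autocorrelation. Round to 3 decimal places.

First differences Δy: -4, 1, -3, 7, -2, 6, 0, 4, 3, -2
Mean of differences = 1.0000
Numerator Σ(Δy_t−Δȳ)(Δy_{t+1}−Δȳ) = -65.0000
Denominator Σ(Δy_t−Δȳ)² = 134.0000
r_1(Δy) = -65.0000 / 134.0000 = -0.485

-0.485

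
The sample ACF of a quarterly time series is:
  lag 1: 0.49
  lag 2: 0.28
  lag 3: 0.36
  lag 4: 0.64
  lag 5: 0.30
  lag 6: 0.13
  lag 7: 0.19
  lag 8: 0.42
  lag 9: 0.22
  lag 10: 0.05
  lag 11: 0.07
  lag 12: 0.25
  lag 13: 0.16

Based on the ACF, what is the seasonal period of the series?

4

The largest autocorrelation is r_4 = 0.64; the remaining lags stay at or below 0.49. The elevated value at lag 1 (0.49), dropping to 0.28 at lag 2, reflects decaying short-term dependence rather than seasonality.
The dominant spike at lag 4 indicates a seasonal period of 4.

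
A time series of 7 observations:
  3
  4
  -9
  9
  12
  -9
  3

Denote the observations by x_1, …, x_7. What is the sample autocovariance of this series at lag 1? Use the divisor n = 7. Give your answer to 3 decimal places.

Mean x̄ = (3 + 4 − 9 + 9 + 12 − 9 + 3)/7 = 1.8571
Σ_{t=1}^{6}(x_t−x̄)(x_{t+1}−x̄) = -148.4490
γ_1 = -148.4490 / 7 = -21.207

-21.207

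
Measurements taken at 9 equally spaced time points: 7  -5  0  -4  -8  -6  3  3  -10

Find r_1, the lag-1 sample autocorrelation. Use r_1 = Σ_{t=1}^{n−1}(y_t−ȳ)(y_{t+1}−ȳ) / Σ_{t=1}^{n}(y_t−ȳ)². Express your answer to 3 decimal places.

-0.139

Mean ȳ = (7 − 5 + 0 − 4 − 8 − 6 + 3 + 3 − 10)/9 = -2.2222
Numerator Σ_{t=1}^{8}(y_t−ȳ)(y_{t+1}−ȳ) = -36.7160
Denominator Σ(y_t−ȳ)² = 263.5556
r_1 = -36.7160 / 263.5556 = -0.139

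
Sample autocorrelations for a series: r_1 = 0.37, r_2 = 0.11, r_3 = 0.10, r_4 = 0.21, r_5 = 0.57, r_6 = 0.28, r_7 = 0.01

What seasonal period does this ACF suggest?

5

The largest autocorrelation is r_5 = 0.57; the remaining lags stay at or below 0.37. The elevated value at lag 1 (0.37), dropping to 0.11 at lag 2, reflects decaying short-term dependence rather than seasonality.
The dominant spike at lag 5 indicates a seasonal period of 5.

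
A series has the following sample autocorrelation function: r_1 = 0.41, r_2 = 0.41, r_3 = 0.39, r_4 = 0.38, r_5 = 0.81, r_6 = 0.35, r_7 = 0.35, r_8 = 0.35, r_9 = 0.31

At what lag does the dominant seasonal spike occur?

5

The largest autocorrelation is r_5 = 0.81; the remaining lags stay at or below 0.41.
The dominant spike at lag 5 indicates a seasonal period of 5.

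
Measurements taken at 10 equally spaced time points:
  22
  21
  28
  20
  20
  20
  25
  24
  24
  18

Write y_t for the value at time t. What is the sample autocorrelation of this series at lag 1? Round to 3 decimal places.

-0.187

Mean ȳ = (22 + 21 + 28 + 20 + 20 + 20 + 25 + 24 + 24 + 18)/10 = 22.2000
Numerator Σ_{t=1}^{9}(y_t−ȳ)(y_{t+1}−ȳ) = -15.2400
Denominator Σ(y_t−ȳ)² = 81.6000
r_1 = -15.2400 / 81.6000 = -0.187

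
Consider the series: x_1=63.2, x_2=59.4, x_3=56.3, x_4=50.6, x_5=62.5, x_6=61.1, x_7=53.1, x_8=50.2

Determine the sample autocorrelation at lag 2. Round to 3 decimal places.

-0.511

Mean x̄ = (63.2 + 59.4 + 56.3 + 50.6 + 62.5 + 61.1 + 53.1 + 50.2)/8 = 57.0500
Deviations from mean: 6.1500, 2.3500, -0.7500, -6.4500, 5.4500, 4.0500, -3.9500, -6.8500
Numerator Σ_{t=1}^{6}(x_t−x̄)(x_{t+2}−x̄) = -99.2500
Denominator Σ(x_t−x̄)² = 194.1400
r_2 = -99.2500 / 194.1400 = -0.511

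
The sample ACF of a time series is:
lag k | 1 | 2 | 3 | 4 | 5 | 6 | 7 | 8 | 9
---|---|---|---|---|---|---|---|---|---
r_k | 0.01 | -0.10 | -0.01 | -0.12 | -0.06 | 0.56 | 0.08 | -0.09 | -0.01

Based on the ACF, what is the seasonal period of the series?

The largest autocorrelation is r_6 = 0.56; the remaining lags stay at or below 0.08.
The dominant spike at lag 6 indicates a seasonal period of 6.

6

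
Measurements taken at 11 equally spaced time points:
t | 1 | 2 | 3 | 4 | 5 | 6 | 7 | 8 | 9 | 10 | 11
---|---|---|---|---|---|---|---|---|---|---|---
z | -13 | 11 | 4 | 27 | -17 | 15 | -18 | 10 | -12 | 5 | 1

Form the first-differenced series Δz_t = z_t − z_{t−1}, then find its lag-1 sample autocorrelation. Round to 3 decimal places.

First differences Δz: 24, -7, 23, -44, 32, -33, 28, -22, 17, -4
Mean of differences = 1.4000
Numerator Σ(Δz_t−Δz̄)(Δz_{t+1}−Δz̄) = -5780.5600
Denominator Σ(Δz_t−Δz̄)² = 6756.4000
r_1(Δz) = -5780.5600 / 6756.4000 = -0.856

-0.856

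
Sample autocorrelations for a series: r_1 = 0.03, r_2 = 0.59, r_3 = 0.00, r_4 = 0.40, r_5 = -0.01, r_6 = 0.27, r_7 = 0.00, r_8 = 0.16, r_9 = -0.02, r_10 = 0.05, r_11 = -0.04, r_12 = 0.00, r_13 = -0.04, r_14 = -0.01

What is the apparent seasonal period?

2

The largest autocorrelation is r_2 = 0.59, with weaker echoes at lags 4 (0.40), 6 (0.27) and 8 (0.16); the remaining lags stay at or below 0.05.
The dominant spike at lag 2 indicates a seasonal period of 2.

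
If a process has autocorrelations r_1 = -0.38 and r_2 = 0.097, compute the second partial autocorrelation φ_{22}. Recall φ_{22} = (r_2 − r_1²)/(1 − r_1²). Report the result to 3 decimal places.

-0.055

φ_{22} = (r_2 − r_1²) / (1 − r_1²)
r_1² = (-0.38)² = 0.1444
Numerator = 0.097 − 0.1444 = -0.0474; denominator = 1 − 0.1444 = 0.8556
φ_{22} = -0.0474 / 0.8556 = -0.055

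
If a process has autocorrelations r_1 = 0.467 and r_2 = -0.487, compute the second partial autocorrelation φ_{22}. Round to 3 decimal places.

φ_{22} = (r_2 − r_1²) / (1 − r_1²)
r_1² = (0.467)² = 0.218089
Numerator = -0.487 − 0.2181 = -0.7051; denominator = 1 − 0.2181 = 0.7819
φ_{22} = -0.7051 / 0.7819 = -0.902

-0.902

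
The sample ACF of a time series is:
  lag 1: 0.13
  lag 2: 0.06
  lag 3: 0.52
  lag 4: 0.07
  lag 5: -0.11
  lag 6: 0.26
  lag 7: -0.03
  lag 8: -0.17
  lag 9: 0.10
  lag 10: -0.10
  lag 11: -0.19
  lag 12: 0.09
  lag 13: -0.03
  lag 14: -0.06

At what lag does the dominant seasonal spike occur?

3

The largest autocorrelation is r_3 = 0.52, with a weaker echo at lag 6 (0.26); the remaining lags stay at or below 0.13.
The dominant spike at lag 3 indicates a seasonal period of 3.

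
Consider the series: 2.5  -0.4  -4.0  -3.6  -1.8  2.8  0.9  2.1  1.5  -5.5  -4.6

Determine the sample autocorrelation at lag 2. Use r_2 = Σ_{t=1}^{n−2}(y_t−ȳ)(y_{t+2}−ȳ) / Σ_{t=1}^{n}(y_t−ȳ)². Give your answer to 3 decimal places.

-0.290

Mean ȳ = (2.5 − 0.4 − 4.0 − 3.6 − 1.8 + 2.8 + 0.9 + 2.1 + 1.5 − 5.5 − 4.6)/11 = -0.9182
Numerator Σ_{t=1}^{9}(y_t−ȳ)(y_{t+2}−ȳ) = -27.8943
Denominator Σ(y_t−ȳ)² = 96.0564
r_2 = -27.8943 / 96.0564 = -0.290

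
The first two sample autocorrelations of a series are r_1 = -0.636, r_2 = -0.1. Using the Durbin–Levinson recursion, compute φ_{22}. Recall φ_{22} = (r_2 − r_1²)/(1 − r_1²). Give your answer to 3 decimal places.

φ_{22} = (r_2 − r_1²) / (1 − r_1²)
r_1² = (-0.636)² = 0.404496
Numerator = -0.1 − 0.4045 = -0.5045; denominator = 1 − 0.4045 = 0.5955
φ_{22} = -0.5045 / 0.5955 = -0.847

-0.847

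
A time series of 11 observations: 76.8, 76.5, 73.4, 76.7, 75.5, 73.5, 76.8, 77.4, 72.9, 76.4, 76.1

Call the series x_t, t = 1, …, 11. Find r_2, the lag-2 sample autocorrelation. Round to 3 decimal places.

Mean x̄ = (76.8 + 76.5 + 73.4 + 76.7 + 75.5 + 73.5 + 76.8 + 77.4 + 72.9 + 76.4 + 76.1)/11 = 75.6364
Numerator Σ_{t=1}^{9}(x_t−x̄)(x_{t+2}−x̄) = -10.6836
Denominator Σ(x_t−x̄)² = 25.5655
r_2 = -10.6836 / 25.5655 = -0.418

-0.418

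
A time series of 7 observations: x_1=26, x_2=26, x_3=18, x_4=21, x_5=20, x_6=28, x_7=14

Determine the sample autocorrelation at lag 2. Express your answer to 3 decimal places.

Mean x̄ = (26 + 26 + 18 + 21 + 20 + 28 + 14)/7 = 21.8571
Deviations from mean: 4.1429, 4.1429, -3.8571, -0.8571, -1.8571, 6.1429, -7.8571
Σ(x_t−x̄)(x_{t+2}−x̄) = (-15.9796) + (-3.5510) + (7.1633) + (-5.2653) + (14.5918) = -3.0408
Denominator Σ(x_t−x̄)² = 152.8571
r_2 = -3.0408 / 152.8571 = -0.020

-0.020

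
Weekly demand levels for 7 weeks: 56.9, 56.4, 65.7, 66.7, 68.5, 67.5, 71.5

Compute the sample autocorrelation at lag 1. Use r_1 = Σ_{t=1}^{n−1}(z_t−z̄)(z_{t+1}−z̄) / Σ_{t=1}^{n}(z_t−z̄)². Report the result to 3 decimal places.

Mean z̄ = (56.9 + 56.4 + 65.7 + 66.7 + 68.5 + 67.5 + 71.5)/7 = 64.7429
Deviations from mean: -7.8429, -8.3429, 0.9571, 1.9571, 3.7571, 2.7571, 6.7571
Numerator Σ_{t=1}^{6}(z_t−z̄)(z_{t+1}−z̄) = 95.6624
Denominator Σ(z_t−z̄)² = 203.2371
r_1 = 95.6624 / 203.2371 = 0.471

0.471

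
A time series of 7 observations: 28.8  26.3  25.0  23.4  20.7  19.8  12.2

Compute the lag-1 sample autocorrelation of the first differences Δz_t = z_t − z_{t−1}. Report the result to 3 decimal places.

First differences Δz: -2.5, -1.3, -1.6, -2.7, -0.9, -7.6
Mean of differences = -2.7667
Numerator Σ(Δz_t−Δz̄)(Δz_{t+1}−Δz̄) = -6.7178
Denominator Σ(Δz_t−Δz̄)² = 30.4333
r_1(Δz) = -6.7178 / 30.4333 = -0.221

-0.221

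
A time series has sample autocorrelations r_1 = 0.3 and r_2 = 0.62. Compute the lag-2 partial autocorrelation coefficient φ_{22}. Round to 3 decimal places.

0.582

φ_{22} = (r_2 − r_1²) / (1 − r_1²)
r_1² = (0.3)² = 0.09
Numerator = 0.62 − 0.0900 = 0.5300; denominator = 1 − 0.0900 = 0.9100
φ_{22} = 0.5300 / 0.9100 = 0.582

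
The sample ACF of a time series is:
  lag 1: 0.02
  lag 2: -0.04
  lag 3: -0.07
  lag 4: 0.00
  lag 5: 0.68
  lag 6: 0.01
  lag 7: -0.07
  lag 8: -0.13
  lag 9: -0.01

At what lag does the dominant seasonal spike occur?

5

The largest autocorrelation is r_5 = 0.68; the remaining lags stay at or below 0.02.
The dominant spike at lag 5 indicates a seasonal period of 5.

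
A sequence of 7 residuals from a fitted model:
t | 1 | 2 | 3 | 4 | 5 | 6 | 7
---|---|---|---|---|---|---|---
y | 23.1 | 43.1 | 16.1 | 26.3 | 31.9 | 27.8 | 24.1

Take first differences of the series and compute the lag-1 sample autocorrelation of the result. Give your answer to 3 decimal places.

First differences Δy: 20.0, -27.0, 10.2, 5.6, -4.1, -3.7
Mean of differences = 0.1667
Numerator Σ(Δy_t−Δȳ)(Δy_{t+1}−Δȳ) = -763.5478
Denominator Σ(Δy_t−Δȳ)² = 1294.7333
r_1(Δy) = -763.5478 / 1294.7333 = -0.590

-0.590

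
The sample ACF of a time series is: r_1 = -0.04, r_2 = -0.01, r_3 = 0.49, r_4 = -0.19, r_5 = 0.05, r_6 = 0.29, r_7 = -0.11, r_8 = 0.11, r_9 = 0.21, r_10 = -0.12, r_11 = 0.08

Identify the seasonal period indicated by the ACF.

The largest autocorrelation is r_3 = 0.49, with weaker echoes at lags 6 (0.29) and 9 (0.21); the remaining lags stay at or below 0.11.
The dominant spike at lag 3 indicates a seasonal period of 3.

3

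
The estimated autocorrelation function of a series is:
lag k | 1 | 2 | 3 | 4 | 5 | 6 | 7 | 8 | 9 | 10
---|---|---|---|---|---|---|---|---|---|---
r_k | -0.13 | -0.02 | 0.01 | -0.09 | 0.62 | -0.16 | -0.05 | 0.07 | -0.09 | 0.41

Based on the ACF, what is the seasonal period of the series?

5

The largest autocorrelation is r_5 = 0.62, with a weaker echo at lag 10 (0.41); the remaining lags stay at or below 0.07.
The dominant spike at lag 5 indicates a seasonal period of 5.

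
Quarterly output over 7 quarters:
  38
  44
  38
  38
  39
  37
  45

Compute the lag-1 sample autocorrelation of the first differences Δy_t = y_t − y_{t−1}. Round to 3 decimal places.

First differences Δy: 6, -6, 0, 1, -2, 8
Mean of differences = 1.1667
Numerator Σ(Δy_t−Δȳ)(Δy_{t+1}−Δȳ) = -47.1944
Denominator Σ(Δy_t−Δȳ)² = 132.8333
r_1(Δy) = -47.1944 / 132.8333 = -0.355

-0.355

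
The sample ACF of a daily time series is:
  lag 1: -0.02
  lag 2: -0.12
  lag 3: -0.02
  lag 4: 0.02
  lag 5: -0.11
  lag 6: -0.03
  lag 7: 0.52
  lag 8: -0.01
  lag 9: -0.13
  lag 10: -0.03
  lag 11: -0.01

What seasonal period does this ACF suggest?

The largest autocorrelation is r_7 = 0.52; the remaining lags stay at or below 0.02.
The dominant spike at lag 7 indicates a seasonal period of 7.

7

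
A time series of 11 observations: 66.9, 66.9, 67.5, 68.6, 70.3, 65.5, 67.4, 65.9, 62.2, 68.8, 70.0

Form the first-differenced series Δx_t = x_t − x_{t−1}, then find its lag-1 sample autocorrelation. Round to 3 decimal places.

-0.321

First differences Δx: 0.0, 0.6, 1.1, 1.7, -4.8, 1.9, -1.5, -3.7, 6.6, 1.2
Mean of differences = 0.3100
Numerator Σ(Δx_t−Δx̄)(Δx_{t+1}−Δx̄) = -29.2351
Denominator Σ(Δx_t−Δx̄)² = 91.0890
r_1(Δx) = -29.2351 / 91.0890 = -0.321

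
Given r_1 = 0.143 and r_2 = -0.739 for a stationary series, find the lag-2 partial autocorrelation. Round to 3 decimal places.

φ_{22} = (r_2 − r_1²) / (1 − r_1²)
r_1² = (0.143)² = 0.020449
Numerator = -0.739 − 0.0204 = -0.7594; denominator = 1 − 0.0204 = 0.9796
φ_{22} = -0.7594 / 0.9796 = -0.775

-0.775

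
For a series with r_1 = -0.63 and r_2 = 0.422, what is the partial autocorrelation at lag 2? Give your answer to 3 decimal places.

0.042

φ_{22} = (r_2 − r_1²) / (1 − r_1²)
r_1² = (-0.63)² = 0.3969
Numerator = 0.422 − 0.3969 = 0.0251; denominator = 1 − 0.3969 = 0.6031
φ_{22} = 0.0251 / 0.6031 = 0.042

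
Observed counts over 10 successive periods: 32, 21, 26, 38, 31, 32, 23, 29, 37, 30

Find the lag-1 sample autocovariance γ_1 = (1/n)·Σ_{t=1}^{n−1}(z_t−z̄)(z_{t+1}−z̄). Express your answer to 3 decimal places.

Mean z̄ = (32 + 21 + 26 + 38 + 31 + 32 + 23 + 29 + 37 + 30)/10 = 29.9000
Σ_{t=1}^{9}(z_t−z̄)(z_{t+1}−z̄) = -18.3100
γ_1 = -18.3100 / 10 = -1.831

-1.831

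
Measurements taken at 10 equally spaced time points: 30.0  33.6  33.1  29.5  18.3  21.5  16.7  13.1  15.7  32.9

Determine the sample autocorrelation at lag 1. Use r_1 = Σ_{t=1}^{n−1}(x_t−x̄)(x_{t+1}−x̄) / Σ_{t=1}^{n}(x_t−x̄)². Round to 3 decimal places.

0.496

Mean x̄ = (30.0 + 33.6 + 33.1 + 29.5 + 18.3 + 21.5 + 16.7 + 13.1 + 15.7 + 32.9)/10 = 24.4400
Numerator Σ_{t=1}^{9}(x_t−x̄)(x_{t+1}−x̄) = 296.7564
Denominator Σ(x_t−x̄)² = 598.2240
r_1 = 296.7564 / 598.2240 = 0.496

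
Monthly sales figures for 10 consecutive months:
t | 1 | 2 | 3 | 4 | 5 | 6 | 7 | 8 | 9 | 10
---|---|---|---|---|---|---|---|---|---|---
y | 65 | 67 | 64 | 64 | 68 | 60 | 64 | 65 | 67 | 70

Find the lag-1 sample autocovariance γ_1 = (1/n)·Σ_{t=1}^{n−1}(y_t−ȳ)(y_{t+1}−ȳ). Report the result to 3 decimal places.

Mean ȳ = (65 + 67 + 64 + 64 + 68 + 60 + 64 + 65 + 67 + 70)/10 = 65.4000
Σ_{t=1}^{9}(y_t−ȳ)(y_{t+1}−ȳ) = -3.7600
γ_1 = -3.7600 / 10 = -0.376

-0.376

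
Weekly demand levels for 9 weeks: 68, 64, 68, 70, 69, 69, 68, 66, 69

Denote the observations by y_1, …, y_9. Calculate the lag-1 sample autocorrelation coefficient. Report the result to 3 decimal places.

Mean ȳ = (68 + 64 + 68 + 70 + 69 + 69 + 68 + 66 + 69)/9 = 67.8889
Numerator Σ_{t=1}^{8}(y_t−ȳ)(y_{t+1}−ȳ) = 0.7654
Denominator Σ(y_t−ȳ)² = 26.8889
r_1 = 0.7654 / 26.8889 = 0.028

0.028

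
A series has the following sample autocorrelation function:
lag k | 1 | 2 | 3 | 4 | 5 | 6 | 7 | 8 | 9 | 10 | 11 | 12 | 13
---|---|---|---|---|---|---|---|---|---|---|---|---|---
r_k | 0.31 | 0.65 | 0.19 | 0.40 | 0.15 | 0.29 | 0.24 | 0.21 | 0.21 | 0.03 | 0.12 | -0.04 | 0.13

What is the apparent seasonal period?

2

The largest autocorrelation is r_2 = 0.65, with a weaker echo at lag 4 (0.40); the remaining lags stay at or below 0.31.
The dominant spike at lag 2 indicates a seasonal period of 2.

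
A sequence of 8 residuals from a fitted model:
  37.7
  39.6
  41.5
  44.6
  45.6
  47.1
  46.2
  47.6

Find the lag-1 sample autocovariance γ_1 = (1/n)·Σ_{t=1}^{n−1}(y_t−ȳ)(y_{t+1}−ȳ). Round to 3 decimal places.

7.246

Mean ȳ = (37.7 + 39.6 + 41.5 + 44.6 + 45.6 + 47.1 + 46.2 + 47.6)/8 = 43.7375
Σ_{t=1}^{7}(y_t−ȳ)(y_{t+1}−ȳ) = 57.9686
γ_1 = 57.9686 / 8 = 7.246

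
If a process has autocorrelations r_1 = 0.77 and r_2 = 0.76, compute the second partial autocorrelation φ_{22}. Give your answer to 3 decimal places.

φ_{22} = (r_2 − r_1²) / (1 − r_1²)
r_1² = (0.77)² = 0.5929
Numerator = 0.76 − 0.5929 = 0.1671; denominator = 1 − 0.5929 = 0.4071
φ_{22} = 0.1671 / 0.4071 = 0.410

0.410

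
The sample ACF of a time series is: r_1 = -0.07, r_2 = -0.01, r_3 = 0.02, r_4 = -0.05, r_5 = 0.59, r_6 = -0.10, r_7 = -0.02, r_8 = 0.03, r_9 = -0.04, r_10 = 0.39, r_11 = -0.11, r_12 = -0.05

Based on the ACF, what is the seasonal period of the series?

5

The largest autocorrelation is r_5 = 0.59, with a weaker echo at lag 10 (0.39); the remaining lags stay at or below 0.03.
The dominant spike at lag 5 indicates a seasonal period of 5.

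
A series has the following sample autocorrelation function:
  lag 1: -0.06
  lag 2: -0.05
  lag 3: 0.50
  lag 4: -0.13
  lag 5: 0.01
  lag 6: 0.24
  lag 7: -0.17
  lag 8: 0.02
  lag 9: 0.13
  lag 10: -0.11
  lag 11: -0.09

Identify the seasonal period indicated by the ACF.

The largest autocorrelation is r_3 = 0.50, with a weaker echo at lag 6 (0.24); the remaining lags stay at or below 0.13.
The dominant spike at lag 3 indicates a seasonal period of 3.

3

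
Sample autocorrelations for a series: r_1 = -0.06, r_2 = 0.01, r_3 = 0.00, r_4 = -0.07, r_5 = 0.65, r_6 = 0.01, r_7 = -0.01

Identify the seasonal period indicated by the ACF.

5

The largest autocorrelation is r_5 = 0.65; the remaining lags stay at or below 0.01.
The dominant spike at lag 5 indicates a seasonal period of 5.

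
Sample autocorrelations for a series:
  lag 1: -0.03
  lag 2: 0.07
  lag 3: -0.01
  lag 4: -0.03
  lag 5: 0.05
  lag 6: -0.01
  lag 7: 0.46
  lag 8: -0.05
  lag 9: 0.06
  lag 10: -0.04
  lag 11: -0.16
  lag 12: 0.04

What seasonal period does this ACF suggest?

The largest autocorrelation is r_7 = 0.46; the remaining lags stay at or below 0.07.
The dominant spike at lag 7 indicates a seasonal period of 7.

7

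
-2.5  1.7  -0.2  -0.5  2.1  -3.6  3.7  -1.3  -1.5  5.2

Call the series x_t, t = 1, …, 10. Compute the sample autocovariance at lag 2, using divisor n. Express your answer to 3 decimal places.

Mean x̄ = (-2.5 + 1.7 − 0.2 − 0.5 + 2.1 − 3.6 + 3.7 − 1.3 − 1.5 + 5.2)/10 = 0.3100
Σ_{t=1}^{8}(x_t−x̄)(x_{t+2}−x̄) = 0.9158
γ_2 = 0.9158 / 10 = 0.092

0.092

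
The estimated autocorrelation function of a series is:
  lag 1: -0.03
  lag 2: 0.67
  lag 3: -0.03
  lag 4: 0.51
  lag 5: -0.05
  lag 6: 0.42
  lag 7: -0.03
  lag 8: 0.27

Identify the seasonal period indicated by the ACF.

The largest autocorrelation is r_2 = 0.67, with weaker echoes at lags 4 (0.51), 6 (0.42) and 8 (0.27); the remaining lags stay at or below -0.03.
The dominant spike at lag 2 indicates a seasonal period of 2.

2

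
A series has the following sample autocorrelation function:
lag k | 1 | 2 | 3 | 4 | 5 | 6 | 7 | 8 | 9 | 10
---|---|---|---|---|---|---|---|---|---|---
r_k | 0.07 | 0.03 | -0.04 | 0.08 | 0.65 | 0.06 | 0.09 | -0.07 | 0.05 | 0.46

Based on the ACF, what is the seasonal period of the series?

5

The largest autocorrelation is r_5 = 0.65, with a weaker echo at lag 10 (0.46); the remaining lags stay at or below 0.09.
The dominant spike at lag 5 indicates a seasonal period of 5.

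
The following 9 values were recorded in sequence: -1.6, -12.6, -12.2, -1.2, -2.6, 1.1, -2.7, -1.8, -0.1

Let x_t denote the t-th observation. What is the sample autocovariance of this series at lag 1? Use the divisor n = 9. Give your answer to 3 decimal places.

Mean x̄ = (-1.6 − 12.6 − 12.2 − 1.2 − 2.6 + 1.1 − 2.7 − 1.8 − 0.1)/9 = -3.7444
Σ_{t=1}^{8}(x_t−x̄)(x_{t+1}−x̄) = 57.0069
γ_1 = 57.0069 / 9 = 6.334

6.334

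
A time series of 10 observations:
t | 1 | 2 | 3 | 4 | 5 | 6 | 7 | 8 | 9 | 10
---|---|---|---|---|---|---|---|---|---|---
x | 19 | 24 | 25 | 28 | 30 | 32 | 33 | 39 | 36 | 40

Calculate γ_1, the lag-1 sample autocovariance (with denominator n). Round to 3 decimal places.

24.844

Mean x̄ = (19 + 24 + 25 + 28 + 30 + 32 + 33 + 39 + 36 + 40)/10 = 30.6000
Σ_{t=1}^{9}(x_t−x̄)(x_{t+1}−x̄) = 248.4400
γ_1 = 248.4400 / 10 = 24.844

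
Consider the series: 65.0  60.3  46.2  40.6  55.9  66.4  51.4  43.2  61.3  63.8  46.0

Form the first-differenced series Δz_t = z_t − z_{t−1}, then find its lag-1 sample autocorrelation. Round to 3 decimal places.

First differences Δz: -4.7, -14.1, -5.6, 15.3, 10.5, -15.0, -8.2, 18.1, 2.5, -17.8
Mean of differences = -1.9000
Numerator Σ(Δz_t−Δz̄)(Δz_{t+1}−Δz̄) = 41.0700
Denominator Σ(Δz_t−Δz̄)² = 1503.4400
r_1(Δz) = 41.0700 / 1503.4400 = 0.027

0.027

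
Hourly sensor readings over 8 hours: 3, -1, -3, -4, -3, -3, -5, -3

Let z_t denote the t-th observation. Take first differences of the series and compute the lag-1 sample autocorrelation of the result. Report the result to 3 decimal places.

First differences Δz: -4, -2, -1, 1, 0, -2, 2
Mean of differences = -0.8571
Numerator Σ(Δz_t−Δz̄)(Δz_{t+1}−Δz̄) = 0.8367
Denominator Σ(Δz_t−Δz̄)² = 24.8571
r_1(Δz) = 0.8367 / 24.8571 = 0.034

0.034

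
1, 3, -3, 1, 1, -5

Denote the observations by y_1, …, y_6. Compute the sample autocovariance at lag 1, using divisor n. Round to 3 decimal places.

-2.074

Mean ȳ = (1 + 3 − 3 + 1 + 1 − 5)/6 = -0.3333
Deviations: 1.3333, 3.3333, -2.6667, 1.3333, 1.3333, -4.6667
Σ_{t=1}^{5}(y_t−ȳ)(y_{t+1}−ȳ) = -12.4444
γ_1 = -12.4444 / 6 = -2.074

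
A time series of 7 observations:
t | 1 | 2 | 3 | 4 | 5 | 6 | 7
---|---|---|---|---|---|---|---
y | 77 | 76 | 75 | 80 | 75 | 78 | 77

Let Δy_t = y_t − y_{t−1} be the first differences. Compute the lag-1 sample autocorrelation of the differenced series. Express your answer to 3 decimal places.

First differences Δy: -1, -1, 5, -5, 3, -1
Mean of differences = 0.0000
Numerator Σ(Δy_t−Δȳ)(Δy_{t+1}−Δȳ) = -47.0000
Denominator Σ(Δy_t−Δȳ)² = 62.0000
r_1(Δy) = -47.0000 / 62.0000 = -0.758

-0.758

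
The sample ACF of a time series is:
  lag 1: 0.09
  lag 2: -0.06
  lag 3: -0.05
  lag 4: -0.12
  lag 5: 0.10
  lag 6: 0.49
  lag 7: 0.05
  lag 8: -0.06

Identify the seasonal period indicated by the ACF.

The largest autocorrelation is r_6 = 0.49; the remaining lags stay at or below 0.10.
The dominant spike at lag 6 indicates a seasonal period of 6.

6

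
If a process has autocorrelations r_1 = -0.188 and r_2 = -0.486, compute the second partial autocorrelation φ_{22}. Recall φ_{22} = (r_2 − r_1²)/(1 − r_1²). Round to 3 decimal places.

-0.540

φ_{22} = (r_2 − r_1²) / (1 − r_1²)
r_1² = (-0.188)² = 0.035344
Numerator = -0.486 − 0.0353 = -0.5213; denominator = 1 − 0.0353 = 0.9647
φ_{22} = -0.5213 / 0.9647 = -0.540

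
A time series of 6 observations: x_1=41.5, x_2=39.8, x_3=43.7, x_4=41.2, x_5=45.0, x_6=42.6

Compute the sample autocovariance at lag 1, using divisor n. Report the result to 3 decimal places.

Mean x̄ = (41.5 + 39.8 + 43.7 + 41.2 + 45.0 + 42.6)/6 = 42.3000
Deviations: -0.8000, -2.5000, 1.4000, -1.1000, 2.7000, 0.3000
Σ_{t=1}^{5}(x_t−x̄)(x_{t+1}−x̄) = -5.2000
γ_1 = -5.2000 / 6 = -0.867

-0.867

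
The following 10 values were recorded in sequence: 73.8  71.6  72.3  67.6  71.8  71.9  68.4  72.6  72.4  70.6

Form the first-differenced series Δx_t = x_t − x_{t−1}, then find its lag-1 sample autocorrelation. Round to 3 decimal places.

First differences Δx: -2.2, 0.7, -4.7, 4.2, 0.1, -3.5, 4.2, -0.2, -1.8
Mean of differences = -0.3556
Numerator Σ(Δx_t−Δx̄)(Δx_{t+1}−Δx̄) = -39.5220
Denominator Σ(Δx_t−Δx̄)² = 77.1022
r_1(Δx) = -39.5220 / 77.1022 = -0.513

-0.513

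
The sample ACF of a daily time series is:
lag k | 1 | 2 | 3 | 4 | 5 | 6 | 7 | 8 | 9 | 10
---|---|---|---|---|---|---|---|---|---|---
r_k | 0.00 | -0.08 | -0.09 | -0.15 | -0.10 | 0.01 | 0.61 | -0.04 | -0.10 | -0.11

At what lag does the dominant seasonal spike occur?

The largest autocorrelation is r_7 = 0.61; the remaining lags stay at or below 0.01.
The dominant spike at lag 7 indicates a seasonal period of 7.

7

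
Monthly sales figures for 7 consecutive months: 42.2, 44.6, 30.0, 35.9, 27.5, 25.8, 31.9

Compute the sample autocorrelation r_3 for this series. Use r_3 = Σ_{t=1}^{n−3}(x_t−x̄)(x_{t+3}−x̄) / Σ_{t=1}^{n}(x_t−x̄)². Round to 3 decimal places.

Mean x̄ = (42.2 + 44.6 + 30.0 + 35.9 + 27.5 + 25.8 + 31.9)/7 = 33.9857
Deviations from mean: 8.2143, 10.6143, -3.9857, 1.9143, -6.4857, -8.1857, -2.0857
Σ(x_t−x̄)(x_{t+3}−x̄) = (15.7245) + (-68.8412) + (32.6259) + (-3.9927) = -24.4835
Denominator Σ(x_t−x̄)² = 313.1086
r_3 = -24.4835 / 313.1086 = -0.078

-0.078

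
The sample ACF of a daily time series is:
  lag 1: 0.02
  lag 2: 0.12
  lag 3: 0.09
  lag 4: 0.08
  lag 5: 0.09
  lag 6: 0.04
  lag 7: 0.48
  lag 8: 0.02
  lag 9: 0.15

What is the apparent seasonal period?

7

The largest autocorrelation is r_7 = 0.48; the remaining lags stay at or below 0.15.
The dominant spike at lag 7 indicates a seasonal period of 7.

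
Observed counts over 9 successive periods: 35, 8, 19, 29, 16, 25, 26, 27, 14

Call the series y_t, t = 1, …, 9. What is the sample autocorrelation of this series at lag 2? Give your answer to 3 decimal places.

Mean ȳ = (35 + 8 + 19 + 29 + 16 + 25 + 26 + 27 + 14)/9 = 22.1111
Σ(y_t−ȳ)(y_{t+2}−ȳ) = (-40.0988) + (-97.2099) + (19.0123) + (19.9012) + (-23.7654) + (14.1235) + (-31.5432) = -139.5802
Denominator Σ(y_t−ȳ)² = 572.8889
r_2 = -139.5802 / 572.8889 = -0.244

-0.244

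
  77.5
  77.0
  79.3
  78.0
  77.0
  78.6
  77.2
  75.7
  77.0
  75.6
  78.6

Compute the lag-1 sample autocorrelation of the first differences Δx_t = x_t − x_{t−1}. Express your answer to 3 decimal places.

First differences Δx: -0.5, 2.3, -1.3, -1.0, 1.6, -1.4, -1.5, 1.3, -1.4, 3.0
Mean of differences = 0.1100
Numerator Σ(Δx_t−Δx̄)(Δx_{t+1}−Δx̄) = -12.4081
Denominator Σ(Δx_t−Δx̄)² = 27.5290
r_1(Δx) = -12.4081 / 27.5290 = -0.451

-0.451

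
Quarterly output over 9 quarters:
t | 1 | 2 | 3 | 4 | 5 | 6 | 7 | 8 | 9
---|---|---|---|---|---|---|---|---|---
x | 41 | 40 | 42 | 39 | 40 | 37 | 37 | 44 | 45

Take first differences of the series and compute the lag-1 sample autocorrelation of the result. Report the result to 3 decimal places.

First differences Δx: -1, 2, -3, 1, -3, 0, 7, 1
Mean of differences = 0.5000
Numerator Σ(Δx_t−Δx̄)(Δx_{t+1}−Δx̄) = -9.2500
Denominator Σ(Δx_t−Δx̄)² = 72.0000
r_1(Δx) = -9.2500 / 72.0000 = -0.128

-0.128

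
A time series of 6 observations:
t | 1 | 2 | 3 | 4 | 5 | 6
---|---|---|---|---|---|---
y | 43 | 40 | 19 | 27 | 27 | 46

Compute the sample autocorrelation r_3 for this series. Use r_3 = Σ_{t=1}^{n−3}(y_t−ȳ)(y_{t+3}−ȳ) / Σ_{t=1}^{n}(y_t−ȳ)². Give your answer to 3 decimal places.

Mean ȳ = (43 + 40 + 19 + 27 + 27 + 46)/6 = 33.6667
Deviations from mean: 9.3333, 6.3333, -14.6667, -6.6667, -6.6667, 12.3333
Numerator Σ_{t=1}^{3}(y_t−ȳ)(y_{t+3}−ȳ) = -285.3333
Denominator Σ(y_t−ȳ)² = 583.3333
r_3 = -285.3333 / 583.3333 = -0.489

-0.489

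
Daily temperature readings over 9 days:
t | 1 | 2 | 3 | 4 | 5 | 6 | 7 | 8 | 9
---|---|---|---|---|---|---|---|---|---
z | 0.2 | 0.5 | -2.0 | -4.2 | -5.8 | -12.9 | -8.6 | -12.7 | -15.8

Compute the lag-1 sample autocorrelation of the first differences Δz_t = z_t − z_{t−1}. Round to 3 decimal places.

-0.600

First differences Δz: 0.3, -2.5, -2.2, -1.6, -7.1, 4.3, -4.1, -3.1
Mean of differences = -2.0000
Numerator Σ(Δz_t−Δz̄)(Δz_{t+1}−Δz̄) = -46.2200
Denominator Σ(Δz_t−Δz̄)² = 77.0600
r_1(Δz) = -46.2200 / 77.0600 = -0.600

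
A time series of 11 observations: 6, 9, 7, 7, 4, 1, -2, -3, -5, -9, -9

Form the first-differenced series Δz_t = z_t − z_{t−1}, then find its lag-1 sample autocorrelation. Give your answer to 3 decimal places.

First differences Δz: 3, -2, 0, -3, -3, -3, -1, -2, -4, 0
Mean of differences = -1.5000
Numerator Σ(Δz_t−Δz̄)(Δz_{t+1}−Δz̄) = -4.2500
Denominator Σ(Δz_t−Δz̄)² = 38.5000
r_1(Δz) = -4.2500 / 38.5000 = -0.110

-0.110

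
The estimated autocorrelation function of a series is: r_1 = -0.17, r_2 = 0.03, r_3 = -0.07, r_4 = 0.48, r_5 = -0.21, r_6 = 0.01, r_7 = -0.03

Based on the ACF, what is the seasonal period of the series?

The largest autocorrelation is r_4 = 0.48; the remaining lags stay at or below 0.03.
The dominant spike at lag 4 indicates a seasonal period of 4.

4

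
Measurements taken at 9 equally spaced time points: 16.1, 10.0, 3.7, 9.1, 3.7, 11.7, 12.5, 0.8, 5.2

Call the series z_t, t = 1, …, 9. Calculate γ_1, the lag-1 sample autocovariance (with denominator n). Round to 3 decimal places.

-1.441

Mean z̄ = (16.1 + 10.0 + 3.7 + 9.1 + 3.7 + 11.7 + 12.5 + 0.8 + 5.2)/9 = 8.0889
Σ_{t=1}^{8}(z_t−z̄)(z_{t+1}−z̄) = -12.9679
γ_1 = -12.9679 / 9 = -1.441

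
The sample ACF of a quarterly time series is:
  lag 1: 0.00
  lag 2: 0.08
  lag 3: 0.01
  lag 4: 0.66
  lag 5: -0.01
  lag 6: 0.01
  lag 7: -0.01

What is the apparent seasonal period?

The largest autocorrelation is r_4 = 0.66; the remaining lags stay at or below 0.08.
The dominant spike at lag 4 indicates a seasonal period of 4.

4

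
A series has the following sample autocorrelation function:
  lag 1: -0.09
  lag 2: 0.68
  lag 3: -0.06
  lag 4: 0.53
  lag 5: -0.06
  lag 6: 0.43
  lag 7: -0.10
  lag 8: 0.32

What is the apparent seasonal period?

The largest autocorrelation is r_2 = 0.68, with weaker echoes at lags 4 (0.53), 6 (0.43) and 8 (0.32); the remaining lags stay at or below -0.06.
The dominant spike at lag 2 indicates a seasonal period of 2.

2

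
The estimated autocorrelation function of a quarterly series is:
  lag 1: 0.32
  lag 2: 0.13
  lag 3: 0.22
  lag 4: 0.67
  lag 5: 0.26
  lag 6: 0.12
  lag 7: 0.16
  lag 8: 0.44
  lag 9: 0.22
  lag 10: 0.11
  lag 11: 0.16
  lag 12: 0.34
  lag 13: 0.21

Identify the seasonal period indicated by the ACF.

The largest autocorrelation is r_4 = 0.67, with weaker echoes at lags 8 (0.44) and 12 (0.34); the remaining lags stay at or below 0.32. The elevated value at lag 1 (0.32), dropping to 0.13 at lag 2, reflects decaying short-term dependence rather than seasonality.
The dominant spike at lag 4 indicates a seasonal period of 4.

4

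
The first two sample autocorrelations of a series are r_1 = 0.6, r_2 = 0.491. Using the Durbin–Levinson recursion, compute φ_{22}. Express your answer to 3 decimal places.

φ_{22} = (r_2 − r_1²) / (1 − r_1²)
r_1² = (0.6)² = 0.36
Numerator = 0.491 − 0.3600 = 0.1310; denominator = 1 − 0.3600 = 0.6400
φ_{22} = 0.1310 / 0.6400 = 0.205

0.205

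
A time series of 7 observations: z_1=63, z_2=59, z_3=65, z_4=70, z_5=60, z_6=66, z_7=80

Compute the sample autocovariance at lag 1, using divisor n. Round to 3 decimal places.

Mean z̄ = (63 + 59 + 65 + 70 + 60 + 66 + 80)/7 = 66.1429
Σ_{t=1}^{6}(z_t−z̄)(z_{t+1}−z̄) = 1.4082
γ_1 = 1.4082 / 7 = 0.201

0.201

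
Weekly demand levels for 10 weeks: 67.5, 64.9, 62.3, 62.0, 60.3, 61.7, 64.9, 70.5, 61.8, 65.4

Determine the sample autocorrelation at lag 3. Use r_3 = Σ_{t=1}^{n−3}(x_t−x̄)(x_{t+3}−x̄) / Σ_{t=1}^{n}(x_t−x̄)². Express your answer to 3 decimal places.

Mean x̄ = (67.5 + 64.9 + 62.3 + 62.0 + 60.3 + 61.7 + 64.9 + 70.5 + 61.8 + 65.4)/10 = 64.1300
Σ(x_t−x̄)(x_{t+3}−x̄) = (-7.1781) + (-2.9491) + (4.4469) + (-1.6401) + (-24.3971) + (5.6619) + (0.9779) = -25.0777
Denominator Σ(x_t−x̄)² = 88.6210
r_3 = -25.0777 / 88.6210 = -0.283

-0.283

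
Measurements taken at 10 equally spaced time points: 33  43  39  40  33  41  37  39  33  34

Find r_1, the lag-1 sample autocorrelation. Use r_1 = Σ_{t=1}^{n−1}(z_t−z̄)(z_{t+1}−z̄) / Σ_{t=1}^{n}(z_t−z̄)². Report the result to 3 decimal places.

-0.254

Mean z̄ = (33 + 43 + 39 + 40 + 33 + 41 + 37 + 39 + 33 + 34)/10 = 37.2000
Numerator Σ_{t=1}^{9}(z_t−z̄)(z_{t+1}−z̄) = -31.8400
Denominator Σ(z_t−z̄)² = 125.6000
r_1 = -31.8400 / 125.6000 = -0.254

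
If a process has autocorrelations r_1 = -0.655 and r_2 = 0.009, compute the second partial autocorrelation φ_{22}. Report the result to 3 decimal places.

-0.736

φ_{22} = (r_2 − r_1²) / (1 − r_1²)
r_1² = (-0.655)² = 0.429025
Numerator = 0.009 − 0.4290 = -0.4200; denominator = 1 − 0.4290 = 0.5710
φ_{22} = -0.4200 / 0.5710 = -0.736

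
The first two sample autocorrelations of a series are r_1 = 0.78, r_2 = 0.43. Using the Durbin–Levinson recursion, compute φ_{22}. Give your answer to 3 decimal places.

-0.456

φ_{22} = (r_2 − r_1²) / (1 − r_1²)
r_1² = (0.78)² = 0.6084
Numerator = 0.43 − 0.6084 = -0.1784; denominator = 1 − 0.6084 = 0.3916
φ_{22} = -0.1784 / 0.3916 = -0.456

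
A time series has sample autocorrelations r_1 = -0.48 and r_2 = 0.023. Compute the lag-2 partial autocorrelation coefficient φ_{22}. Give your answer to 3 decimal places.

φ_{22} = (r_2 − r_1²) / (1 − r_1²)
r_1² = (-0.48)² = 0.2304
Numerator = 0.023 − 0.2304 = -0.2074; denominator = 1 − 0.2304 = 0.7696
φ_{22} = -0.2074 / 0.7696 = -0.269

-0.269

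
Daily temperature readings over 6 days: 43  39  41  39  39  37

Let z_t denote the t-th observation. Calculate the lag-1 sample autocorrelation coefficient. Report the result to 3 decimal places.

Mean z̄ = (43 + 39 + 41 + 39 + 39 + 37)/6 = 39.6667
Deviations from mean: 3.3333, -0.6667, 1.3333, -0.6667, -0.6667, -2.6667
Numerator Σ_{t=1}^{5}(z_t−z̄)(z_{t+1}−z̄) = -1.7778
Denominator Σ(z_t−z̄)² = 21.3333
r_1 = -1.7778 / 21.3333 = -0.083

-0.083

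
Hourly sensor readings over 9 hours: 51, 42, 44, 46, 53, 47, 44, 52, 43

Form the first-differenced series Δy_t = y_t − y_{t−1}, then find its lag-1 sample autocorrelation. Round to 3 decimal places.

First differences Δy: -9, 2, 2, 7, -6, -3, 8, -9
Mean of differences = -1.0000
Numerator Σ(Δy_t−Δȳ)(Δy_{t+1}−Δȳ) = -111.0000
Denominator Σ(Δy_t−Δȳ)² = 320.0000
r_1(Δy) = -111.0000 / 320.0000 = -0.347

-0.347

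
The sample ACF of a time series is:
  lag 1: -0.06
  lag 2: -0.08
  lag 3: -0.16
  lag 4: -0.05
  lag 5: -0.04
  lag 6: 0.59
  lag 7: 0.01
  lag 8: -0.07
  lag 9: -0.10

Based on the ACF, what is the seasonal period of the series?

The largest autocorrelation is r_6 = 0.59; the remaining lags stay at or below 0.01.
The dominant spike at lag 6 indicates a seasonal period of 6.

6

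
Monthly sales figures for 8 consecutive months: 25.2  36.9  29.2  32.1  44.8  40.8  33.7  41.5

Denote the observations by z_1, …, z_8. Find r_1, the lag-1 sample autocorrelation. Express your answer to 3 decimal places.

-0.015

Mean z̄ = (25.2 + 36.9 + 29.2 + 32.1 + 44.8 + 40.8 + 33.7 + 41.5)/8 = 35.5250
Deviations from mean: -10.3250, 1.3750, -6.3250, -3.4250, 9.2750, 5.2750, -1.8250, 5.9750
Σ(z_t−z̄)(z_{t+1}−z̄) = (-14.1969) + (-8.6969) + (21.6631) + (-31.7669) + (48.9256) + (-9.6269) + (-10.9044) = -4.6031
Denominator Σ(z_t−z̄)² = 313.1150
r_1 = -4.6031 / 313.1150 = -0.015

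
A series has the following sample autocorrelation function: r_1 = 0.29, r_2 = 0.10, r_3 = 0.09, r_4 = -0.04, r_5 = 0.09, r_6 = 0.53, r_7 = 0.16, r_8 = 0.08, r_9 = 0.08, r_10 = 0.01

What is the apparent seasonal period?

6

The largest autocorrelation is r_6 = 0.53; the remaining lags stay at or below 0.29. The elevated value at lag 1 (0.29), dropping to 0.10 at lag 2, reflects decaying short-term dependence rather than seasonality.
The dominant spike at lag 6 indicates a seasonal period of 6.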